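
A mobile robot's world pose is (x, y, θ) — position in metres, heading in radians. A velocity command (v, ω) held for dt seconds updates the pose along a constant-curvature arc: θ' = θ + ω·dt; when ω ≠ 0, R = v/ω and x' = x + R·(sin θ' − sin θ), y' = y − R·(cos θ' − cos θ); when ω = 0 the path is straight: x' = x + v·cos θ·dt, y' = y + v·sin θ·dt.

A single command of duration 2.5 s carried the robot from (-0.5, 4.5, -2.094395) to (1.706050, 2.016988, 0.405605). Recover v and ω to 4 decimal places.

Δθ = 0.405605 − -2.094395 = 2.500000
ω = Δθ/dt = 2.500000/2.5 = 1.0000
R = −Δy/(cos θ' − cos θ) = 1.7500
v = R·ω = 1.7500·1.0000 = 1.7500

v = 1.7500, ω = 1.0000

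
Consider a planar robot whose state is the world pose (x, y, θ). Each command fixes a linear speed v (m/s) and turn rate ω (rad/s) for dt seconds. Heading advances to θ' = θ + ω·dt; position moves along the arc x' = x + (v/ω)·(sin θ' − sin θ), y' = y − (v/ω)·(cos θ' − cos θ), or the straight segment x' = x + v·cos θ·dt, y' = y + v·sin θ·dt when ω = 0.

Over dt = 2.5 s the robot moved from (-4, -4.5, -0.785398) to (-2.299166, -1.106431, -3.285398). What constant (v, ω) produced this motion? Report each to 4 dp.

Δθ = -3.285398 − -0.785398 = -2.500000
ω = Δθ/dt = -2.500000/2.5 = -1.0000
R = −Δy/(cos θ' − cos θ) = 2.0000
v = R·ω = 2.0000·-1.0000 = -2.0000

v = -2.0000, ω = -1.0000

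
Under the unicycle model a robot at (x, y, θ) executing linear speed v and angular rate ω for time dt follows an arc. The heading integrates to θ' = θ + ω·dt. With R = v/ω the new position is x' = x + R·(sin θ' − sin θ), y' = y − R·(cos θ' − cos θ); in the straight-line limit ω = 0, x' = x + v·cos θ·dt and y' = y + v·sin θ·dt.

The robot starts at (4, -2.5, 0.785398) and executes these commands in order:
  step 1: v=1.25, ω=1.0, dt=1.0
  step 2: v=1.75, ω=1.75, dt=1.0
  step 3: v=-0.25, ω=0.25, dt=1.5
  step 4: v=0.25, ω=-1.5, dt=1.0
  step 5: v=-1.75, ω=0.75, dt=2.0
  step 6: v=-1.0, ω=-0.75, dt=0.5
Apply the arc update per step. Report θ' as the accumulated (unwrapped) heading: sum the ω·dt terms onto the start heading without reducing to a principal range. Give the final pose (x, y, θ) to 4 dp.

(6.6569, -0.1062, 3.5354)

step 1: θ'=1.7854 (R=1.2500) → pose (4.3374, -1.3499, 1.7854)
step 2: θ'=3.5354 (R=1.0000) → pose (2.9767, -0.6394, 3.5354)
step 3: θ'=3.9104 (R=-1.0000) → pose (3.2882, -0.4347, 3.9104)
step 4: θ'=2.4104 (R=-0.1667) → pose (3.0611, -0.4390, 2.4104)
step 5: θ'=3.9104 (R=-2.3333) → pose (6.2415, -0.3792, 3.9104)
step 6: θ'=3.5354 (R=1.3333) → pose (6.6569, -0.1062, 3.5354)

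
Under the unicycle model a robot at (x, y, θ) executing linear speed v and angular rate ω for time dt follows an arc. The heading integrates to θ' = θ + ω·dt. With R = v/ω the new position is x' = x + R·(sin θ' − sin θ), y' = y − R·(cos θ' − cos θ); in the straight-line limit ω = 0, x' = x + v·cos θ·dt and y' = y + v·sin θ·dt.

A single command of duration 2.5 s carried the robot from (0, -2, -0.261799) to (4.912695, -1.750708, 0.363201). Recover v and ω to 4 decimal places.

v = 2.0000, ω = 0.2500

Δθ = 0.363201 − -0.261799 = 0.625000
ω = Δθ/dt = 0.625000/2.5 = 0.2500
R = Δx/(sin θ' − sin θ) = 8.0000
v = R·ω = 8.0000·0.2500 = 2.0000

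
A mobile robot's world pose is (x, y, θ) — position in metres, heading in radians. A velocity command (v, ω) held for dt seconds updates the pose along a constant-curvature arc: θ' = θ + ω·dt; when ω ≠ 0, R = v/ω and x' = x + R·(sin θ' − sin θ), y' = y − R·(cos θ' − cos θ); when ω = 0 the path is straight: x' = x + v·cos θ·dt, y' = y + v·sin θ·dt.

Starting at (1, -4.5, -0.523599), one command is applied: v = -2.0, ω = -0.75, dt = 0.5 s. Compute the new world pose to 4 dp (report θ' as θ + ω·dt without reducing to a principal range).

θ' = -0.5236 + -0.75·0.5 = -0.8986
R = v/ω = -2.0/-0.75 = 2.6667
x' = 1 + 2.6667·(sin -0.8986 − sin -0.5236) = 0.2468
y' = -4.5 − 2.6667·(cos -0.8986 − cos -0.5236) = -3.8512

(0.2468, -3.8512, -0.8986)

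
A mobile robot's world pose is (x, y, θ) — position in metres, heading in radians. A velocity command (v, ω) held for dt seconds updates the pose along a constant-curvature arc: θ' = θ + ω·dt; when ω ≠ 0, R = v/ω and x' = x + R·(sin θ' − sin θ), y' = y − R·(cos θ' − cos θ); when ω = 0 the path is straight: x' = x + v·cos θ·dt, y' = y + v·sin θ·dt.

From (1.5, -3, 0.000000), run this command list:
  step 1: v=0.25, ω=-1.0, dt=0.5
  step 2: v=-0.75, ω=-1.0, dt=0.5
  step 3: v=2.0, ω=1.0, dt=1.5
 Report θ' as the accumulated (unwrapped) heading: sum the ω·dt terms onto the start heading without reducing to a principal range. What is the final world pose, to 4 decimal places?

(3.9901, -3.4522, 0.5000)

step 1: θ'=-0.5000 (R=-0.2500) → pose (1.6199, -3.0306, -0.5000)
step 2: θ'=-1.0000 (R=0.7500) → pose (1.3483, -2.7776, -1.0000)
step 3: θ'=0.5000 (R=2.0000) → pose (3.9901, -3.4522, 0.5000)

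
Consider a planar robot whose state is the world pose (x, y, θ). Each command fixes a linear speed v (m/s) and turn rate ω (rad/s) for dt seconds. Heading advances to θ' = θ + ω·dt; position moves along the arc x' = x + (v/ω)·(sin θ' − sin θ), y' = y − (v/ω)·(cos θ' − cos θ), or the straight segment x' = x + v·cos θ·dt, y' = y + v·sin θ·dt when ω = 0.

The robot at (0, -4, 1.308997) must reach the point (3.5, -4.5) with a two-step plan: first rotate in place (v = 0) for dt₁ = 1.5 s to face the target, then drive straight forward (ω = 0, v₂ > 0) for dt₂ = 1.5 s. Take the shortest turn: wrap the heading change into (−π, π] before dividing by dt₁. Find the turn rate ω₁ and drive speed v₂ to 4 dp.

ω₁ = -0.9673, v₂ = 2.3570

heading to target = atan2(-4.5−-4, 3.5−0) = -0.1419
Δθ = wrap(-0.1419 − 1.3090) = -1.4509; ω₁ = Δθ/dt₁ = -0.9673
distance = √((3.5−0)² + (-4.5−-4)²) = 3.5355; v₂ = distance/dt₂ = 2.3570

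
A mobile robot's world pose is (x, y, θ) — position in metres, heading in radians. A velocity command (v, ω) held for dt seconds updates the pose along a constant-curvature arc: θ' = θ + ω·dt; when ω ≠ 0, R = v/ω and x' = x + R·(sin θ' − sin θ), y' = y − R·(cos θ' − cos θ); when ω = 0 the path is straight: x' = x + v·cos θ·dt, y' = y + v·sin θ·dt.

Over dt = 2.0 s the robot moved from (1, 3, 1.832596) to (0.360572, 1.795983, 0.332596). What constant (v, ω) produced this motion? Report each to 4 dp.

v = -0.7500, ω = -0.7500

Δθ = 0.332596 − 1.832596 = -1.500000
ω = Δθ/dt = -1.500000/2.0 = -0.7500
R = −Δy/(cos θ' − cos θ) = 1.0000
v = R·ω = 1.0000·-0.7500 = -0.7500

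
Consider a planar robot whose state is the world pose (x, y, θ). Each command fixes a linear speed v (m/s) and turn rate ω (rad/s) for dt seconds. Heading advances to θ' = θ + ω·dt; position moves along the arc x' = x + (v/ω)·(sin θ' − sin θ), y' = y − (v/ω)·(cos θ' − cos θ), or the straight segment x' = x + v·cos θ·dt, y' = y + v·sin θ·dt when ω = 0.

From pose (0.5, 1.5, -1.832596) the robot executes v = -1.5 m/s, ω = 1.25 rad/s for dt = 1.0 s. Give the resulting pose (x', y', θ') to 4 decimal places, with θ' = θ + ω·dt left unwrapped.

θ' = -1.8326 + 1.25·1.0 = -0.5826
R = v/ω = -1.5/1.25 = -1.2000
x' = 0.5 + -1.2000·(sin -0.5826 − sin -1.8326) = 0.0011
y' = 1.5 − -1.2000·(cos -0.5826 − cos -1.8326) = 2.8126

(0.0011, 2.8126, -0.5826)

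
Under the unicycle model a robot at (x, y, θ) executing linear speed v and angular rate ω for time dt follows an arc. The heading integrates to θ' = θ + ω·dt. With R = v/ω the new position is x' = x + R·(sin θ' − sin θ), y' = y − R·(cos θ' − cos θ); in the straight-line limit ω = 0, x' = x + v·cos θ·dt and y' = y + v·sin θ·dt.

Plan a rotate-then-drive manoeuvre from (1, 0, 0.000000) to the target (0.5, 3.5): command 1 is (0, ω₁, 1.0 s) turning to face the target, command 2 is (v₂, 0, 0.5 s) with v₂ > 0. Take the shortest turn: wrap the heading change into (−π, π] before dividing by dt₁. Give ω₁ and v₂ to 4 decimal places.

ω₁ = 1.7127, v₂ = 7.0711

heading to target = atan2(3.5−0, 0.5−1) = 1.7127
Δθ = wrap(1.7127 − 0.0000) = 1.7127; ω₁ = Δθ/dt₁ = 1.7127
distance = √((0.5−1)² + (3.5−0)²) = 3.5355; v₂ = distance/dt₂ = 7.0711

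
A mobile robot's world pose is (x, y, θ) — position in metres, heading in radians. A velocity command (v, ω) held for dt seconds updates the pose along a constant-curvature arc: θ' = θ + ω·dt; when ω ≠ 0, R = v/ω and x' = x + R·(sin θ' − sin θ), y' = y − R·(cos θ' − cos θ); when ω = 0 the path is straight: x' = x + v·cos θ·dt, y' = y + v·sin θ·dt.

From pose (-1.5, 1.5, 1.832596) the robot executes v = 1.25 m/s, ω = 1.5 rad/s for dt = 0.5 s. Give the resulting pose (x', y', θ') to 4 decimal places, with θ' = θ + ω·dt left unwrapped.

θ' = 1.8326 + 1.5·0.5 = 2.5826
R = v/ω = 1.25/1.5 = 0.8333
x' = -1.5 + 0.8333·(sin 2.5826 − sin 1.8326) = -1.8630
y' = 1.5 − 0.8333·(cos 2.5826 − cos 1.8326) = 1.9908

(-1.8630, 1.9908, 2.5826)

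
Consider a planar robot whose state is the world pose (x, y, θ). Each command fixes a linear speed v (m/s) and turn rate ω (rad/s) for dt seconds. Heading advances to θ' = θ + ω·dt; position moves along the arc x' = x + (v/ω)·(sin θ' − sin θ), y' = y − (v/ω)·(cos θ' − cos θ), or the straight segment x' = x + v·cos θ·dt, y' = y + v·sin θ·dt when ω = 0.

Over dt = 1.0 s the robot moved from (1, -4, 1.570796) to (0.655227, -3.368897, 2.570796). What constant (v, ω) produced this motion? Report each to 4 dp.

Δθ = 2.570796 − 1.570796 = 1.000000
ω = Δθ/dt = 1.000000/1.0 = 1.0000
R = −Δy/(cos θ' − cos θ) = 0.7500
v = R·ω = 0.7500·1.0000 = 0.7500

v = 0.7500, ω = 1.0000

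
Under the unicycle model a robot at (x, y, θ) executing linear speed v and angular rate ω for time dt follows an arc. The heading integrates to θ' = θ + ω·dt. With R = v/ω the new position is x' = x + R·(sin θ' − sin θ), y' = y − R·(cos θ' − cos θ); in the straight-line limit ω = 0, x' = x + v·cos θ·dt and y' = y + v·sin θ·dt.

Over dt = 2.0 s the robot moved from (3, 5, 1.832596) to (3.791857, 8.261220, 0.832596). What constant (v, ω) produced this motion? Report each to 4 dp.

v = 1.7500, ω = -0.5000

Δθ = 0.832596 − 1.832596 = -1.000000
ω = Δθ/dt = -1.000000/2.0 = -0.5000
R = −Δy/(cos θ' − cos θ) = -3.5000
v = R·ω = -3.5000·-0.5000 = 1.7500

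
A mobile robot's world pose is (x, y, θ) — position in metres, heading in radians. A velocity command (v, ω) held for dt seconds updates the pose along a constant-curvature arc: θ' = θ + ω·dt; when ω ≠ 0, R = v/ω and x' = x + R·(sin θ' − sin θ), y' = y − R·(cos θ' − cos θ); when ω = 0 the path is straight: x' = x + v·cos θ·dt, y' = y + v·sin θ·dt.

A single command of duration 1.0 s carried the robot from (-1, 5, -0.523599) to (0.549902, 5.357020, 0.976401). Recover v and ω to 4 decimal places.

v = 1.7500, ω = 1.5000

Δθ = 0.976401 − -0.523599 = 1.500000
ω = Δθ/dt = 1.500000/1.0 = 1.5000
R = Δx/(sin θ' − sin θ) = 1.1667
v = R·ω = 1.1667·1.5000 = 1.7500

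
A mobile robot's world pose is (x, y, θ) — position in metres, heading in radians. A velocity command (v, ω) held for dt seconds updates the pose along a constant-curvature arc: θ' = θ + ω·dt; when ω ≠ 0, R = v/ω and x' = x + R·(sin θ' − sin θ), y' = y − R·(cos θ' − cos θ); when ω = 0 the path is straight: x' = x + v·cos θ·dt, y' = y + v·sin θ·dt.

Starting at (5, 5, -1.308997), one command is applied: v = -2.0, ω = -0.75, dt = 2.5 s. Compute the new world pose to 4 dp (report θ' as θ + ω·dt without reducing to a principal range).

θ' = -1.3090 + -0.75·2.5 = -3.1840
R = v/ω = -2.0/-0.75 = 2.6667
x' = 5 + 2.6667·(sin -3.1840 − sin -1.3090) = 7.6888
y' = 5 − 2.6667·(cos -3.1840 − cos -1.3090) = 8.3545

(7.6888, 8.3545, -3.1840)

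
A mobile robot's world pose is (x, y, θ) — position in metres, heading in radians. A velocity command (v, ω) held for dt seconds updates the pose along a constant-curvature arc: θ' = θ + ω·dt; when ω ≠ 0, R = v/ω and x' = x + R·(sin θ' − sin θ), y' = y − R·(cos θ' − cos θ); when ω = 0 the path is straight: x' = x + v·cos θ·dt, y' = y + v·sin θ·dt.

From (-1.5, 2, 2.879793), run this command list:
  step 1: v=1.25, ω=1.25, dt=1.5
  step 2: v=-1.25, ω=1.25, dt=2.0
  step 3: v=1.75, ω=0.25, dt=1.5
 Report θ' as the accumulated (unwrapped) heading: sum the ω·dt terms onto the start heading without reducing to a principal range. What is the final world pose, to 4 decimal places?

(-3.5385, 3.9049, 7.6298)

step 1: θ'=4.7548 (R=1.0000) → pose (-2.7579, 0.9917, 4.7548)
step 2: θ'=7.2548 (R=-1.0000) → pose (-4.5828, 1.5133, 7.2548)
step 3: θ'=7.6298 (R=7.0000) → pose (-3.5385, 3.9049, 7.6298)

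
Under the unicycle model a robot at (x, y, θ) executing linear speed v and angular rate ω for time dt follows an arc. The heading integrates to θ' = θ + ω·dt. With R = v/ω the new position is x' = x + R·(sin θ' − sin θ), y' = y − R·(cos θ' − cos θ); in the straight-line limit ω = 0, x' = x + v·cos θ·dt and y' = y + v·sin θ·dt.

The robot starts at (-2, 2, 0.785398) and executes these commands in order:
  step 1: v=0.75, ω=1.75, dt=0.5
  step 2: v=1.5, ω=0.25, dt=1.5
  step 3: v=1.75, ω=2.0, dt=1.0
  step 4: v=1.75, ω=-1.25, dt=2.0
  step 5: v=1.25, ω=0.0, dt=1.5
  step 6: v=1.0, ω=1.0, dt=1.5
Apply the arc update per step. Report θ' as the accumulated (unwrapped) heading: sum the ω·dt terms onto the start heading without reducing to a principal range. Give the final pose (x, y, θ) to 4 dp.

step 1: θ'=1.6604 (R=0.4286) → pose (-1.8762, 2.3414, 1.6604)
step 2: θ'=2.0354 (R=6.0000) → pose (-2.4881, 4.4929, 2.0354)
step 3: θ'=4.0354 (R=0.8750) → pose (-3.9524, 4.6490, 4.0354)
step 4: θ'=1.5354 (R=-1.4000) → pose (-6.4428, 5.5756, 1.5354)
step 5: θ'=1.5354 (straight) → pose (-6.3764, 7.4494, 1.5354)
step 6: θ'=3.0354 (R=1.0000) → pose (-7.2698, 8.4792, 3.0354)

(-7.2698, 8.4792, 3.0354)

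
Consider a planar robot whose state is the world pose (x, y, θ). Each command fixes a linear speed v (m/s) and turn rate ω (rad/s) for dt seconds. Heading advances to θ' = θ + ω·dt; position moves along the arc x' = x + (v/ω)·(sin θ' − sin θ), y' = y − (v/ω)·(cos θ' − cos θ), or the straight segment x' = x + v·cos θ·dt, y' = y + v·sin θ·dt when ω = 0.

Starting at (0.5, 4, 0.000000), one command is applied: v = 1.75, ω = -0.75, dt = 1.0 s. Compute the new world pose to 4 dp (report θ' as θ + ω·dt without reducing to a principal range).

θ' = 0.0000 + -0.75·1.0 = -0.7500
R = v/ω = 1.75/-0.75 = -2.3333
x' = 0.5 + -2.3333·(sin -0.7500 − sin 0.0000) = 2.0905
y' = 4 − -2.3333·(cos -0.7500 − cos 0.0000) = 3.3739

(2.0905, 3.3739, -0.7500)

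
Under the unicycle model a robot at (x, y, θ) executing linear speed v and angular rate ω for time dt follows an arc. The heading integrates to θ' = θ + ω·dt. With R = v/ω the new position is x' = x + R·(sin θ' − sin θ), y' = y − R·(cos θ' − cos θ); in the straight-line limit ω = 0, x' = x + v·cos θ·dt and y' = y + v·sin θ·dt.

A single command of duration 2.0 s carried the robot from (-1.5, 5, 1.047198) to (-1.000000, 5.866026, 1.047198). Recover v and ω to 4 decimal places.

Δθ = 1.047198 − 1.047198 = 0.000000
ω = Δθ/dt = 0.000000/2.0 = 0.0000
ω = 0 → v = (Δx·cos θ + Δy·sin θ)/dt = 0.5000

v = 0.5000, ω = 0.0000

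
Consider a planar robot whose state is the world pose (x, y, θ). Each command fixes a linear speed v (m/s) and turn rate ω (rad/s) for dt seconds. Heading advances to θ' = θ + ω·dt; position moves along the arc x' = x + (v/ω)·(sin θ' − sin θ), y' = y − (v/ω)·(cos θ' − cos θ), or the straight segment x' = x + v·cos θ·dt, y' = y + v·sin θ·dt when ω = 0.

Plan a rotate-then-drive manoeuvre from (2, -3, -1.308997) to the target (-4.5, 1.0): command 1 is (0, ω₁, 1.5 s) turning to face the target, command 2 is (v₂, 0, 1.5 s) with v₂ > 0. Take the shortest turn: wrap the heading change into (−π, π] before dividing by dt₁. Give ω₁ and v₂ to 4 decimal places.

ω₁ = -1.5895, v₂ = 5.0881

heading to target = atan2(1−-3, -4.5−2) = 2.5899
Δθ = wrap(2.5899 − -1.3090) = -2.3843; ω₁ = Δθ/dt₁ = -1.5895
distance = √((-4.5−2)² + (1−-3)²) = 7.6322; v₂ = distance/dt₂ = 5.0881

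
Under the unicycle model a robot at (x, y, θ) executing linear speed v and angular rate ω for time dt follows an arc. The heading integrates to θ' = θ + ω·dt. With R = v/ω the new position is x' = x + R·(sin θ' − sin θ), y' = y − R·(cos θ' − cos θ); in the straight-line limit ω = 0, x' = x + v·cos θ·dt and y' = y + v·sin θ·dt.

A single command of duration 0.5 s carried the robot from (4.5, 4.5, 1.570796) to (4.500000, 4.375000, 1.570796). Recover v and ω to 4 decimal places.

Δθ = 1.570796 − 1.570796 = 0.000000
ω = Δθ/dt = 0.000000/0.5 = 0.0000
ω = 0 → v = (Δx·cos θ + Δy·sin θ)/dt = -0.2500

v = -0.2500, ω = 0.0000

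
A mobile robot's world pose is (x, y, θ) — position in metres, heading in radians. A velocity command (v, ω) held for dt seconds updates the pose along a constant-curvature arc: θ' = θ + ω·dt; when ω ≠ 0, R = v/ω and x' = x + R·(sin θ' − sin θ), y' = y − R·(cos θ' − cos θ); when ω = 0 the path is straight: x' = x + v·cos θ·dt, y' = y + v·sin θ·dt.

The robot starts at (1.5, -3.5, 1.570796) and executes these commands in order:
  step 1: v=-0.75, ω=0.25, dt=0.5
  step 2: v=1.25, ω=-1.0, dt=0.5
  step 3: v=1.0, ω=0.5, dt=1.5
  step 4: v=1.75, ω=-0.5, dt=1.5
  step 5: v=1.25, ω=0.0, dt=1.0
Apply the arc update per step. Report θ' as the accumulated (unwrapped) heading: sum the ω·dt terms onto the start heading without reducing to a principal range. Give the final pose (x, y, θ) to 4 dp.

step 1: θ'=1.6958 (R=-3.0000) → pose (1.5234, -3.8740, 1.6958)
step 2: θ'=1.1958 (R=-1.2500) → pose (1.6005, -3.2603, 1.1958)
step 3: θ'=1.9458 (R=2.0000) → pose (1.6005, -1.7953, 1.9458)
step 4: θ'=1.1958 (R=-3.5000) → pose (1.6005, 0.7687, 1.1958)
step 5: θ'=1.1958 (straight) → pose (2.0584, 1.9318, 1.1958)

(2.0584, 1.9318, 1.1958)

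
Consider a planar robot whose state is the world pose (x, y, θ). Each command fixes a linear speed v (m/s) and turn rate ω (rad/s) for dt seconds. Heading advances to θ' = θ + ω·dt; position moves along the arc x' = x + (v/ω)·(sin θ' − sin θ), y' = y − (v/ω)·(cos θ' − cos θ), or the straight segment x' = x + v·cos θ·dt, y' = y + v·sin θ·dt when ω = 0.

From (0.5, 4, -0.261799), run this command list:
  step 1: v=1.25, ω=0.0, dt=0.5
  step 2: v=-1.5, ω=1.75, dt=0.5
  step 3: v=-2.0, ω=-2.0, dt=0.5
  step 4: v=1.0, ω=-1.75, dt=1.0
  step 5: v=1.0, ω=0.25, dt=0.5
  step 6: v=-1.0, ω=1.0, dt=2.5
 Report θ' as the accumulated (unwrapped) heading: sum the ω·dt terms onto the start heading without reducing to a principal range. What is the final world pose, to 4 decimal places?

step 1: θ'=-0.2618 (straight) → pose (1.1037, 3.8382, -0.2618)
step 2: θ'=0.6132 (R=-0.8571) → pose (0.3886, 3.7113, 0.6132)
step 3: θ'=-0.3868 (R=1.0000) → pose (-0.5641, 3.6030, -0.3868)
step 4: θ'=-2.1368 (R=-0.5714) → pose (-0.2974, 2.7673, -2.1368)
step 5: θ'=-2.0118 (R=4.0000) → pose (-0.5385, 2.3297, -2.0118)
step 6: θ'=0.4882 (R=-1.0000) → pose (-1.9118, 3.6397, 0.4882)

(-1.9118, 3.6397, 0.4882)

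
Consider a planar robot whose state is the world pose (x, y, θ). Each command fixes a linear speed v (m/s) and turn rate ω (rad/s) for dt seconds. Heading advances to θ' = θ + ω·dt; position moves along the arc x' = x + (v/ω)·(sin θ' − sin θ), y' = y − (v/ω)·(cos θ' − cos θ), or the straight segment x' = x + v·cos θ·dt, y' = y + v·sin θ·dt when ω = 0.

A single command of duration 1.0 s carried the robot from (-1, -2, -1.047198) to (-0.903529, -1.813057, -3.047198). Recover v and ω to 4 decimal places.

Δθ = -3.047198 − -1.047198 = -2.000000
ω = Δθ/dt = -2.000000/1.0 = -2.0000
R = −Δy/(cos θ' − cos θ) = 0.1250
v = R·ω = 0.1250·-2.0000 = -0.2500

v = -0.2500, ω = -2.0000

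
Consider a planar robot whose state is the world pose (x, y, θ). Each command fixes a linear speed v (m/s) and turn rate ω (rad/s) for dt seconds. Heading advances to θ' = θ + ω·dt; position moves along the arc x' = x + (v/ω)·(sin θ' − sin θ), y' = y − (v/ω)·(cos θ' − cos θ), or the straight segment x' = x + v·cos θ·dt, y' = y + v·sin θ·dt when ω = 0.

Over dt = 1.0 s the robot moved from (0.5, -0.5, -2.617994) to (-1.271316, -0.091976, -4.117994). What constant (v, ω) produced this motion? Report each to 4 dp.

Δθ = -4.117994 − -2.617994 = -1.500000
ω = Δθ/dt = -1.500000/1.0 = -1.5000
R = Δx/(sin θ' − sin θ) = -1.3333
v = R·ω = -1.3333·-1.5000 = 2.0000

v = 2.0000, ω = -1.5000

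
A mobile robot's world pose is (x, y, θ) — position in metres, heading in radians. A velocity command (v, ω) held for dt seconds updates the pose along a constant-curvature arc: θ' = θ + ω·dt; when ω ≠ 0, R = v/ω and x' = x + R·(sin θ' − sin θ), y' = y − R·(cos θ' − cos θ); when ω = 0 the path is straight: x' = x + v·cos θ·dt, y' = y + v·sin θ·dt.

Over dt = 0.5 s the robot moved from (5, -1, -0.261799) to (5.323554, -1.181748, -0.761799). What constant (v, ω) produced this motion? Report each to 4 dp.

Δθ = -0.761799 − -0.261799 = -0.500000
ω = Δθ/dt = -0.500000/0.5 = -1.0000
R = Δx/(sin θ' − sin θ) = -0.7500
v = R·ω = -0.7500·-1.0000 = 0.7500

v = 0.7500, ω = -1.0000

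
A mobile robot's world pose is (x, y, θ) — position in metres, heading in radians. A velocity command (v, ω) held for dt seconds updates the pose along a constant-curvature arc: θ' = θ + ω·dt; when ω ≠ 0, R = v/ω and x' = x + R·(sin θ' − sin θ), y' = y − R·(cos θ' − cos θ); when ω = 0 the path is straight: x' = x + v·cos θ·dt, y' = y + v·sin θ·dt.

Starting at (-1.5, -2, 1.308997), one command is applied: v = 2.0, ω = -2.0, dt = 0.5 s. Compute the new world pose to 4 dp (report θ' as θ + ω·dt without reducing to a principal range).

θ' = 1.3090 + -2.0·0.5 = 0.3090
R = v/ω = 2.0/-2.0 = -1.0000
x' = -1.5 + -1.0000·(sin 0.3090 − sin 1.3090) = -0.8382
y' = -2 − -1.0000·(cos 0.3090 − cos 1.3090) = -1.3062

(-0.8382, -1.3062, 0.3090)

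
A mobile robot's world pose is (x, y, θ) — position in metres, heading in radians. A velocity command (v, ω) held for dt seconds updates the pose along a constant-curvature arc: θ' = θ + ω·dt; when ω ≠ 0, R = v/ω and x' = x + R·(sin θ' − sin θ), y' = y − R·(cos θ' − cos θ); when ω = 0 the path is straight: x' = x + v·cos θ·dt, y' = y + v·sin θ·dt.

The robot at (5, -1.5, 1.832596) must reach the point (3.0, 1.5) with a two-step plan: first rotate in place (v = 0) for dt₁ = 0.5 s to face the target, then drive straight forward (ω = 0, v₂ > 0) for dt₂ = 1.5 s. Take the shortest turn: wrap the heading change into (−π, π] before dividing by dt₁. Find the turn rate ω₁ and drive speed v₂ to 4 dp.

heading to target = atan2(1.5−-1.5, 3−5) = 2.1588
Δθ = wrap(2.1588 − 1.8326) = 0.3262; ω₁ = Δθ/dt₁ = 0.6524
distance = √((3−5)² + (1.5−-1.5)²) = 3.6056; v₂ = distance/dt₂ = 2.4037

ω₁ = 0.6524, v₂ = 2.4037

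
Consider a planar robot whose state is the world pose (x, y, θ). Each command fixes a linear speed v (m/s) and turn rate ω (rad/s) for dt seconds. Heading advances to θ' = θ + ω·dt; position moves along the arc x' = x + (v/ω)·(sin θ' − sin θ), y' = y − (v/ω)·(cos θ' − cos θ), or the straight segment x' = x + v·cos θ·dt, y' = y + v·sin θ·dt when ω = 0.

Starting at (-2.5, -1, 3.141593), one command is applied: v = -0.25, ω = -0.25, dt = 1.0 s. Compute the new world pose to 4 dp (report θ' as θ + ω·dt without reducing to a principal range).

θ' = 3.1416 + -0.25·1.0 = 2.8916
R = v/ω = -0.25/-0.25 = 1.0000
x' = -2.5 + 1.0000·(sin 2.8916 − sin 3.1416) = -2.2526
y' = -1 − 1.0000·(cos 2.8916 − cos 3.1416) = -1.0311

(-2.2526, -1.0311, 2.8916)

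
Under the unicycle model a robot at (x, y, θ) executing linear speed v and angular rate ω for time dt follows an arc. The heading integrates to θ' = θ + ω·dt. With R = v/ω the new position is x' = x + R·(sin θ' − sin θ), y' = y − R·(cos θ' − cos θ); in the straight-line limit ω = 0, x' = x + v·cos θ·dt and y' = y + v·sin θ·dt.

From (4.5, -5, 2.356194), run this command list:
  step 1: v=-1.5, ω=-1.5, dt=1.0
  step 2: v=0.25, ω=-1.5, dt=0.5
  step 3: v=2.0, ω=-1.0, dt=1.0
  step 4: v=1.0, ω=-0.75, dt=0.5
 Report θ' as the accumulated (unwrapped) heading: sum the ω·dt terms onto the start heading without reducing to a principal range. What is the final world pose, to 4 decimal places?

step 1: θ'=0.8562 (R=1.0000) → pose (4.5482, -6.3624, 0.8562)
step 2: θ'=0.1062 (R=-0.1667) → pose (4.6565, -6.3059, 0.1062)
step 3: θ'=-0.8938 (R=-2.0000) → pose (6.4274, -7.0417, -0.8938)
step 4: θ'=-1.2688 (R=-1.3333) → pose (6.6611, -7.4805, -1.2688)

(6.6611, -7.4805, -1.2688)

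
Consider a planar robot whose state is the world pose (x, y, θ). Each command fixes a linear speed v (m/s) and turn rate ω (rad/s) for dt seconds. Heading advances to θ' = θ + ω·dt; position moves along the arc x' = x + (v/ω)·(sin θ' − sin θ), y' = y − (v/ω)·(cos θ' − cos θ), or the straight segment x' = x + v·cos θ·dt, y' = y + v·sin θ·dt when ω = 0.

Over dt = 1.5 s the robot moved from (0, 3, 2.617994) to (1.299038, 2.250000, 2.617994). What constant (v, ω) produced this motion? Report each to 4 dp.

Δθ = 2.617994 − 2.617994 = 0.000000
ω = Δθ/dt = 0.000000/1.5 = 0.0000
ω = 0 → v = (Δx·cos θ + Δy·sin θ)/dt = -1.0000

v = -1.0000, ω = 0.0000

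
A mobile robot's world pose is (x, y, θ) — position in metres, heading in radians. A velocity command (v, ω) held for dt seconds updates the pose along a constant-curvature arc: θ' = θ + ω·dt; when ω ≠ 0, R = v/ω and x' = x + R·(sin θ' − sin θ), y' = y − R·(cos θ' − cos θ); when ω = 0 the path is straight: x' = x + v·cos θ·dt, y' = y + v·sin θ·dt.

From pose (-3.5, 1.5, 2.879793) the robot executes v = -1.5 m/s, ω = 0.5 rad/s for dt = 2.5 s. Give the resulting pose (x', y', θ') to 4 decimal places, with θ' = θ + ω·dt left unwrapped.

θ' = 2.8798 + 0.5·2.5 = 4.1298
R = v/ω = -1.5/0.5 = -3.0000
x' = -3.5 + -3.0000·(sin 4.1298 − sin 2.8798) = -0.2184
y' = 1.5 − -3.0000·(cos 4.1298 − cos 2.8798) = 2.7472

(-0.2184, 2.7472, 4.1298)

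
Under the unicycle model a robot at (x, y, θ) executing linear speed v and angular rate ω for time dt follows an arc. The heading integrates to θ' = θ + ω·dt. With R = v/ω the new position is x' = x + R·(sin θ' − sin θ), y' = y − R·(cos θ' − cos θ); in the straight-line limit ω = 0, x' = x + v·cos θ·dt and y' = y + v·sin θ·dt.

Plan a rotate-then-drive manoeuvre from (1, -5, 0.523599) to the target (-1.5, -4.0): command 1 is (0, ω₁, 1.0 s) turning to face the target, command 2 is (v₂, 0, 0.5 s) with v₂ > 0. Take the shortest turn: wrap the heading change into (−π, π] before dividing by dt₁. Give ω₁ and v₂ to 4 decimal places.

heading to target = atan2(-4−-5, -1.5−1) = 2.7611
Δθ = wrap(2.7611 − 0.5236) = 2.2375; ω₁ = Δθ/dt₁ = 2.2375
distance = √((-1.5−1)² + (-4−-5)²) = 2.6926; v₂ = distance/dt₂ = 5.3852

ω₁ = 2.2375, v₂ = 5.3852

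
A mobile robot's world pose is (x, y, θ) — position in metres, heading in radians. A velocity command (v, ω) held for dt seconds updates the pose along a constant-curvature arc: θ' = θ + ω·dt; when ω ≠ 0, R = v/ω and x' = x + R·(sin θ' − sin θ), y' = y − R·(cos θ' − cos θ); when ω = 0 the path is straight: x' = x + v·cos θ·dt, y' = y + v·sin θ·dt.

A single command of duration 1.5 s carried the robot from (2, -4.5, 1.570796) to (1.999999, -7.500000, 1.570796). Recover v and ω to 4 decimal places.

Δθ = 1.570796 − 1.570796 = 0.000000
ω = Δθ/dt = 0.000000/1.5 = 0.0000
ω = 0 → v = (Δx·cos θ + Δy·sin θ)/dt = -2.0000

v = -2.0000, ω = 0.0000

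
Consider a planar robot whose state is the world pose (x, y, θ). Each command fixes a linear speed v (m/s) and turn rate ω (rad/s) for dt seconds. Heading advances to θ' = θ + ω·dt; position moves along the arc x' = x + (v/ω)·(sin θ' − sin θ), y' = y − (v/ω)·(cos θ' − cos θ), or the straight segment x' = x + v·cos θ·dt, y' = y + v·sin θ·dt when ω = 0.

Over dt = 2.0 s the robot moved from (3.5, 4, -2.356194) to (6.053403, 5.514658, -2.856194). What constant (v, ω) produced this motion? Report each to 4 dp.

Δθ = -2.856194 − -2.356194 = -0.500000
ω = Δθ/dt = -0.500000/2.0 = -0.2500
R = Δx/(sin θ' − sin θ) = 6.0000
v = R·ω = 6.0000·-0.2500 = -1.5000

v = -1.5000, ω = -0.2500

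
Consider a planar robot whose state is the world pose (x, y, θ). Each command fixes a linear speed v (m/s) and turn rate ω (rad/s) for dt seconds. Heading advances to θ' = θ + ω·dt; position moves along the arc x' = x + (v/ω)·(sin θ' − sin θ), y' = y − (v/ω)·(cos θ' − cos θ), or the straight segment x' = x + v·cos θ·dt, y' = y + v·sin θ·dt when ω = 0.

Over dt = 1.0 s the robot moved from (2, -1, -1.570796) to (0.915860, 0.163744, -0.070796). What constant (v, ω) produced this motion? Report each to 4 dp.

v = -1.7500, ω = 1.5000

Δθ = -0.070796 − -1.570796 = 1.500000
ω = Δθ/dt = 1.500000/1.0 = 1.5000
R = −Δy/(cos θ' − cos θ) = -1.1667
v = R·ω = -1.1667·1.5000 = -1.7500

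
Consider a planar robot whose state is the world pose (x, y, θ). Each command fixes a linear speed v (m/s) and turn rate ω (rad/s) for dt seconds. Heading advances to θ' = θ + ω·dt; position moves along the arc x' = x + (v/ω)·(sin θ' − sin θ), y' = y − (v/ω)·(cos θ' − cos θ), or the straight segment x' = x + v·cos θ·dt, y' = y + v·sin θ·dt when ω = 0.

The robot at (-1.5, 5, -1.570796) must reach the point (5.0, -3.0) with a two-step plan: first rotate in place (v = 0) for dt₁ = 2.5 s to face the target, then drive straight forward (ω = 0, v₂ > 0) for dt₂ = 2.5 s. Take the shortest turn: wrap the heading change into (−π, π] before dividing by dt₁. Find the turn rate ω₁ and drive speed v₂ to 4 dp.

heading to target = atan2(-3−5, 5−-1.5) = -0.8885
Δθ = wrap(-0.8885 − -1.5708) = 0.6823; ω₁ = Δθ/dt₁ = 0.2729
distance = √((5−-1.5)² + (-3−5)²) = 10.3078; v₂ = distance/dt₂ = 4.1231

ω₁ = 0.2729, v₂ = 4.1231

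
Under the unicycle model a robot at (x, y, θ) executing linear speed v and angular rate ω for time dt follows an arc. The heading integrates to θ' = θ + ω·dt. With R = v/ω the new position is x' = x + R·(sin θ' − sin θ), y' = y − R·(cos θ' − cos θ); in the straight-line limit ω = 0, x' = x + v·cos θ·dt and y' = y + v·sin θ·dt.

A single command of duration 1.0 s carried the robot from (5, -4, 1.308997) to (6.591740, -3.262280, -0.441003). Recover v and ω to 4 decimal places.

Δθ = -0.441003 − 1.308997 = -1.750000
ω = Δθ/dt = -1.750000/1.0 = -1.7500
R = Δx/(sin θ' − sin θ) = -1.1429
v = R·ω = -1.1429·-1.7500 = 2.0000

v = 2.0000, ω = -1.7500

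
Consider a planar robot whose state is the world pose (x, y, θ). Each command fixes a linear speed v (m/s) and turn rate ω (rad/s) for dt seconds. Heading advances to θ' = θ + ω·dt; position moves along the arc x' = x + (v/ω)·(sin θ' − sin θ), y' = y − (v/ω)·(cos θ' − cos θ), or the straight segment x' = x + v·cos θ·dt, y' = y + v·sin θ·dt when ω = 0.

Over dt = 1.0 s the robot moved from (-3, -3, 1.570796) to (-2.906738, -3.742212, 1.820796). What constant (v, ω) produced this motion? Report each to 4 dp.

Δθ = 1.820796 − 1.570796 = 0.250000
ω = Δθ/dt = 0.250000/1.0 = 0.2500
R = −Δy/(cos θ' − cos θ) = -3.0000
v = R·ω = -3.0000·0.2500 = -0.7500

v = -0.7500, ω = 0.2500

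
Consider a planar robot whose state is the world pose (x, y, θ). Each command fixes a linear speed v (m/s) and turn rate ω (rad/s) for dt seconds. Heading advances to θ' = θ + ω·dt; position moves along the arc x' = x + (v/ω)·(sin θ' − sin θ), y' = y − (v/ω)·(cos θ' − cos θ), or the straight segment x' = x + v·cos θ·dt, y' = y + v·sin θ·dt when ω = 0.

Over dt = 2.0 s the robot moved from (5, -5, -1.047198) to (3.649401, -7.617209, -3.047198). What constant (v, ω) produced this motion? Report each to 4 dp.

v = 1.7500, ω = -1.0000

Δθ = -3.047198 − -1.047198 = -2.000000
ω = Δθ/dt = -2.000000/2.0 = -1.0000
R = −Δy/(cos θ' − cos θ) = -1.7500
v = R·ω = -1.7500·-1.0000 = 1.7500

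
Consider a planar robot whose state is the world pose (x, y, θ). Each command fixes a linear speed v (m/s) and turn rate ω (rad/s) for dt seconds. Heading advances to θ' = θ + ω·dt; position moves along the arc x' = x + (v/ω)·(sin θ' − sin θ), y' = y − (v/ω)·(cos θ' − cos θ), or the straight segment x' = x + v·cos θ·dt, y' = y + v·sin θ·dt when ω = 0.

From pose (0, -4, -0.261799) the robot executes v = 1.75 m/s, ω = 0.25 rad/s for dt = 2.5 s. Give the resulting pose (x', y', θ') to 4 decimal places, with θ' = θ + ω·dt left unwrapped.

(4.2986, -3.7819, 0.3632)

θ' = -0.2618 + 0.25·2.5 = 0.3632
R = v/ω = 1.75/0.25 = 7.0000
x' = 0 + 7.0000·(sin 0.3632 − sin -0.2618) = 4.2986
y' = -4 − 7.0000·(cos 0.3632 − cos -0.2618) = -3.7819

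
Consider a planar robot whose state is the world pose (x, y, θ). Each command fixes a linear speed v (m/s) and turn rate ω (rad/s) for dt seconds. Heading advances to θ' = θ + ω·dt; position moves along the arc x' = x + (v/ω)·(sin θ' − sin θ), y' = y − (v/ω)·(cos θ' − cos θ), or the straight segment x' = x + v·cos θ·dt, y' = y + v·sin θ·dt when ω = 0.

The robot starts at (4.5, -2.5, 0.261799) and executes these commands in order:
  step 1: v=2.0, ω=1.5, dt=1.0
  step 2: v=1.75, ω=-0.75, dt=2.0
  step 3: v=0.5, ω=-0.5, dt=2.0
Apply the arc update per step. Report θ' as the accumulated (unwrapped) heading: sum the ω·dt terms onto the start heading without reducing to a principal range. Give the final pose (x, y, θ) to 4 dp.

(8.0828, 1.5116, -0.7382)

step 1: θ'=1.7618 (R=1.3333) → pose (5.4640, -0.9590, 1.7618)
step 2: θ'=0.2618 (R=-2.3333) → pose (7.1510, 1.7378, 0.2618)
step 3: θ'=-0.7382 (R=-1.0000) → pose (8.0828, 1.5116, -0.7382)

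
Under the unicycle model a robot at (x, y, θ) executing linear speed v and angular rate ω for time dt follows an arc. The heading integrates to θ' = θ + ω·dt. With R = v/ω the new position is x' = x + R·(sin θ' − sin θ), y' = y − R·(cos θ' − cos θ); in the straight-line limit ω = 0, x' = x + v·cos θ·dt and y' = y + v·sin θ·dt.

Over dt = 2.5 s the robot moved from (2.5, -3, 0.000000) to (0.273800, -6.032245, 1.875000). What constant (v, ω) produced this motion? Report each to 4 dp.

v = -1.7500, ω = 0.7500

Δθ = 1.875000 − 0.000000 = 1.875000
ω = Δθ/dt = 1.875000/2.5 = 0.7500
R = −Δy/(cos θ' − cos θ) = -2.3333
v = R·ω = -2.3333·0.7500 = -1.7500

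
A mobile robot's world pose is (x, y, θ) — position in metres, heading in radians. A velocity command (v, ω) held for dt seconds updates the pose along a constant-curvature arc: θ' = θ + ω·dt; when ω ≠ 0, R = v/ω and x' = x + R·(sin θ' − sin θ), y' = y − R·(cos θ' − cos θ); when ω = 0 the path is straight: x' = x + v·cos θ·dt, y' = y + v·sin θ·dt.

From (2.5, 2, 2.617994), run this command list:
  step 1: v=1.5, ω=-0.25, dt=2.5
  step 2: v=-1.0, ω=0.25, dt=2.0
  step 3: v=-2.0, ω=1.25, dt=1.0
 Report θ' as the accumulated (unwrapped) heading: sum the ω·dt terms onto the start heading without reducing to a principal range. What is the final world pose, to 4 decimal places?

step 1: θ'=1.9930 (R=-6.0000) → pose (0.0269, 4.7376, 1.9930)
step 2: θ'=2.4930 (R=-4.0000) → pose (1.2593, 3.1889, 2.4930)
step 3: θ'=3.7430 (R=-1.6000) → pose (3.1311, 3.1447, 3.7430)

(3.1311, 3.1447, 3.7430)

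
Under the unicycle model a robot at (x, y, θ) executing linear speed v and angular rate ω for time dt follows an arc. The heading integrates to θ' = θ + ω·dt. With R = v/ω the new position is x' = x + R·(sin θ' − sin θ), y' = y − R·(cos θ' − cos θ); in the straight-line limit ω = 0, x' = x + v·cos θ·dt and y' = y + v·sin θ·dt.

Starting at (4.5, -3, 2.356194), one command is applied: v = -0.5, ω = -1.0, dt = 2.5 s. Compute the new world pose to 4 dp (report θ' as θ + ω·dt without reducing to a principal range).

θ' = 2.3562 + -1.0·2.5 = -0.1438
R = v/ω = -0.5/-1.0 = 0.5000
x' = 4.5 + 0.5000·(sin -0.1438 − sin 2.3562) = 4.0748
y' = -3 − 0.5000·(cos -0.1438 − cos 2.3562) = -3.8484

(4.0748, -3.8484, -0.1438)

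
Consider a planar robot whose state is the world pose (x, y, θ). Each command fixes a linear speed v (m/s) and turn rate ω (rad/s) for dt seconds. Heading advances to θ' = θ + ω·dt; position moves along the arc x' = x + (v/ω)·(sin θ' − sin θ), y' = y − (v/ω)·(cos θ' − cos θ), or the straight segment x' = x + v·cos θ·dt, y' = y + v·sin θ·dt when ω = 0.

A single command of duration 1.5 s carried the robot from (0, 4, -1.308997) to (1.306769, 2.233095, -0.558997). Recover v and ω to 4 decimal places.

Δθ = -0.558997 − -1.308997 = 0.750000
ω = Δθ/dt = 0.750000/1.5 = 0.5000
R = −Δy/(cos θ' − cos θ) = 3.0000
v = R·ω = 3.0000·0.5000 = 1.5000

v = 1.5000, ω = 0.5000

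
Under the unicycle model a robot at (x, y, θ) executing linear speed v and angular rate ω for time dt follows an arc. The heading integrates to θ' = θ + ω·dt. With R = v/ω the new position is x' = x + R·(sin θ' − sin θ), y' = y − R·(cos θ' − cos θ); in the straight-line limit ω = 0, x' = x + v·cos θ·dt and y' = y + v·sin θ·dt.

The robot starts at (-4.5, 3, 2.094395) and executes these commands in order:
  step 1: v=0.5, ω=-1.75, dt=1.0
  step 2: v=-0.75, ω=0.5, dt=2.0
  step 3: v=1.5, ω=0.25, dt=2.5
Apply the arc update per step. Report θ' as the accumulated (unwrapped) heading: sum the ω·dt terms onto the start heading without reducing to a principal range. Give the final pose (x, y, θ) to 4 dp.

step 1: θ'=0.3444 (R=-0.2857) → pose (-4.3490, 3.4118, 0.3444)
step 2: θ'=1.3444 (R=-1.5000) → pose (-5.3043, 2.3366, 1.3444)
step 3: θ'=1.9694 (R=6.0000) → pose (-5.6216, 6.0122, 1.9694)

(-5.6216, 6.0122, 1.9694)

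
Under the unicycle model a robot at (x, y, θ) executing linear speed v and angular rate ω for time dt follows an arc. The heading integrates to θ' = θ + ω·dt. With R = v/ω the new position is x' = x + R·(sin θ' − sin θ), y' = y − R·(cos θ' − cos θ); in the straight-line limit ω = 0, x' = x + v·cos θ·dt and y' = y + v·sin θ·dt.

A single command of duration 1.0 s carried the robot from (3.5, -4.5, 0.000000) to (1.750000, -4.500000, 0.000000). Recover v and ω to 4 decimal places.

Δθ = 0.000000 − 0.000000 = 0.000000
ω = Δθ/dt = 0.000000/1.0 = 0.0000
ω = 0 → v = (Δx·cos θ + Δy·sin θ)/dt = -1.7500

v = -1.7500, ω = 0.0000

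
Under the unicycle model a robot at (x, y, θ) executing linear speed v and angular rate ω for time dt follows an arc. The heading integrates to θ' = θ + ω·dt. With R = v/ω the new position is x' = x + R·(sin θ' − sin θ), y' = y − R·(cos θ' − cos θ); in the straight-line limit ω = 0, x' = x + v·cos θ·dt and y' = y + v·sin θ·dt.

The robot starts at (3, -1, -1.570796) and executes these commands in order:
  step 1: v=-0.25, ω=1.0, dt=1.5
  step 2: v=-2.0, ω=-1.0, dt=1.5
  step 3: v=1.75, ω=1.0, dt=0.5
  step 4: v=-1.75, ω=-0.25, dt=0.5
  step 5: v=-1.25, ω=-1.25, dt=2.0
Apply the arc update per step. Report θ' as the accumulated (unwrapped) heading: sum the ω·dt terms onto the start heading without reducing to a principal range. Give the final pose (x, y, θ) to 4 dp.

(2.2097, 2.4140, -3.6958)

step 1: θ'=-0.0708 (R=-0.2500) → pose (2.7677, -0.7506, -0.0708)
step 2: θ'=-1.5708 (R=2.0000) → pose (0.9092, 1.2444, -1.5708)
step 3: θ'=-1.0708 (R=1.7500) → pose (1.1234, 0.4054, -1.0708)
step 4: θ'=-1.1958 (R=7.0000) → pose (0.7529, 1.1974, -1.1958)
step 5: θ'=-3.6958 (R=1.0000) → pose (2.2097, 2.4140, -3.6958)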